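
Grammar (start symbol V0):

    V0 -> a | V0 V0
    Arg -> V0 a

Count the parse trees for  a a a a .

Parse trees for a a a a:
  [V0 [V0 a] [V0 [V0 a] [V0 [V0 a] [V0 a]]]]
  [V0 [V0 a] [V0 [V0 [V0 a] [V0 a]] [V0 a]]]
  [V0 [V0 [V0 a] [V0 a]] [V0 [V0 a] [V0 a]]]
  [V0 [V0 [V0 a] [V0 [V0 a] [V0 a]]] [V0 a]]
  [V0 [V0 [V0 [V0 a] [V0 a]] [V0 a]] [V0 a]]

5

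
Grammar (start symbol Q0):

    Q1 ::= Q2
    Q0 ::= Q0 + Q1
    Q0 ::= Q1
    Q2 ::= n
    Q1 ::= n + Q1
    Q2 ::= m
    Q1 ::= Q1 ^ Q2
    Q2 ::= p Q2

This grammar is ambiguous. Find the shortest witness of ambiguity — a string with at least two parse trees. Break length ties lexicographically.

length 1: no string has ≥2 trees
length 2: no string has ≥2 trees
length 3: n + m has 2 parse trees

Two derivations of n + m:
  Q0 ⇒ Q0 + Q1 ⇒ Q1 + Q1 ⇒ Q2 + Q1 ⇒ n + Q1 ⇒ n + Q2 ⇒ n + m
  Q0 ⇒ Q1 ⇒ n + Q1 ⇒ n + Q2 ⇒ n + m

n + m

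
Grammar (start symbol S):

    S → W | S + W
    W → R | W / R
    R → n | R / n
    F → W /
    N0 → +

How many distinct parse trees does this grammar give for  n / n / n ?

4

Parse trees for n / n / n:
  [S [W [R [R [R n] / n] / n]]]
  [S [W [W [R n]] / [R [R n] / n]]]
  [S [W [W [R [R n] / n]] / [R n]]]
  [S [W [W [W [R n]] / [R n]] / [R n]]]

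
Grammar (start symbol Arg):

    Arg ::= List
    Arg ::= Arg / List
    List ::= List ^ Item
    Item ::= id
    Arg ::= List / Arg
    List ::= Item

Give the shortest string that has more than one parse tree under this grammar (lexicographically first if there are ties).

length 1: no string has ≥2 trees
length 3: id / id has 2 parse trees

Two derivations of id / id:
  Arg ⇒ Arg / List ⇒ List / List ⇒ Item / List ⇒ id / List ⇒ id / Item ⇒ id / id
  Arg ⇒ List / Arg ⇒ Item / Arg ⇒ id / Arg ⇒ id / List ⇒ id / Item ⇒ id / id

id / id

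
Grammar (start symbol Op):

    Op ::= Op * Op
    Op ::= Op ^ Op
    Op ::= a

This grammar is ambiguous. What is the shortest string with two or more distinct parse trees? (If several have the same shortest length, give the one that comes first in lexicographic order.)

a * a * a

length 1: no string has ≥2 trees
length 3: no string has ≥2 trees
length 5: a * a * a has 2 parse trees

Two derivations of a * a * a:
  Op ⇒ Op * Op ⇒ Op * Op * Op ⇒ a * Op * Op ⇒ a * a * Op ⇒ a * a * a
  Op ⇒ Op * Op ⇒ a * Op ⇒ a * Op * Op ⇒ a * a * Op ⇒ a * a * a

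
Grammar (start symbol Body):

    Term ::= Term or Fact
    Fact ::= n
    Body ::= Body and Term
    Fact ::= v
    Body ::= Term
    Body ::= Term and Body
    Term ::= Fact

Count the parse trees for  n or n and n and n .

4

Parse trees for n or n and n and n:
  [Body [Body [Body [Term [Term [Fact n]] or [Fact n]]] and [Term [Fact n]]] and [Term [Fact n]]]
  [Body [Body [Term [Term [Fact n]] or [Fact n]] and [Body [Term [Fact n]]]] and [Term [Fact n]]]
  [Body [Term [Term [Fact n]] or [Fact n]] and [Body [Body [Term [Fact n]]] and [Term [Fact n]]]]
  [Body [Term [Term [Fact n]] or [Fact n]] and [Body [Term [Fact n]] and [Body [Term [Fact n]]]]]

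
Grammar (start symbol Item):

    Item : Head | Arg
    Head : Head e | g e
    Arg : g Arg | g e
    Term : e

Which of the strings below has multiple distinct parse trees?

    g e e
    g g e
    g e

g e

g e e: 1 tree
g g e: 1 tree
g e: 2 trees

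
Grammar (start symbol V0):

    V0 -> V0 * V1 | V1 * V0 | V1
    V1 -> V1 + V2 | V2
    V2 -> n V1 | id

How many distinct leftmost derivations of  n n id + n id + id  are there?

9

Parse trees for n n id + n id + id (showing first 6 of 9):
  [V0 [V1 [V1 [V2 n [V1 [V2 n [V1 [V2 id]]]]]] + [V2 n [V1 [V1 [V2 id]] + [V2 id]]]]]
  [V0 [V1 [V1 [V1 [V2 n [V1 [V2 n [V1 [V2 id]]]]]] + [V2 n [V1 [V2 id]]]] + [V2 id]]]
  [V0 [V1 [V1 [V2 n [V1 [V1 [V2 n [V1 [V2 id]]]] + [V2 n [V1 [V2 id]]]]]] + [V2 id]]]
  [V0 [V1 [V1 [V2 n [V1 [V2 n [V1 [V1 [V2 id]] + [V2 n [V1 [V2 id]]]]]]]] + [V2 id]]]
  [V0 [V1 [V2 n [V1 [V1 [V2 n [V1 [V2 id]]]] + [V2 n [V1 [V1 [V2 id]] + [V2 id]]]]]]]
  [V0 [V1 [V2 n [V1 [V1 [V1 [V2 n [V1 [V2 id]]]] + [V2 n [V1 [V2 id]]]] + [V2 id]]]]]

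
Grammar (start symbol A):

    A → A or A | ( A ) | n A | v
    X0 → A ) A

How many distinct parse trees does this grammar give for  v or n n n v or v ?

Parse trees for v or n n n v or v:
  [A [A v] or [A [A n [A n [A n [A v]]]] or [A v]]]
  [A [A v] or [A n [A [A n [A n [A v]]] or [A v]]]]
  [A [A v] or [A n [A n [A [A n [A v]] or [A v]]]]]
  [A [A v] or [A n [A n [A n [A [A v] or [A v]]]]]]
  [A [A [A v] or [A n [A n [A n [A v]]]]] or [A v]]

5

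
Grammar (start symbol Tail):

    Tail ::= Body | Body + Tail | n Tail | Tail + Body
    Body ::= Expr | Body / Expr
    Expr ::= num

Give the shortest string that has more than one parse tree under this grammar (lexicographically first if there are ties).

length 1: no string has ≥2 trees
length 2: no string has ≥2 trees
length 3: num + num has 2 parse trees

Two derivations of num + num:
  Tail ⇒ Body + Tail ⇒ Expr + Tail ⇒ num + Tail ⇒ num + Body ⇒ num + Expr ⇒ num + num
  Tail ⇒ Tail + Body ⇒ Body + Body ⇒ Expr + Body ⇒ num + Body ⇒ num + Expr ⇒ num + num

num + num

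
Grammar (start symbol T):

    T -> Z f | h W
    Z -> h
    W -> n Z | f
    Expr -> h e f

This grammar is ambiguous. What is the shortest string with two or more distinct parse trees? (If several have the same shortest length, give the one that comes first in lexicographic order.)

h f

length 2: h f has 2 parse trees

Two derivations of h f:
  T ⇒ Z f ⇒ h f
  T ⇒ h W ⇒ h f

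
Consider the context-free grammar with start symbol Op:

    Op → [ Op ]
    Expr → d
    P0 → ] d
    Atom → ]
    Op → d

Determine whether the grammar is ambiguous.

Unambiguous

(Expr, P0, Atom are unreachable from Op, so their rules don't affect L(Op).) L(Op) is { openⁿ atom closeⁿ : n ≥ 0 }. The bracket depth fixes n, and the derivation is forced at every step.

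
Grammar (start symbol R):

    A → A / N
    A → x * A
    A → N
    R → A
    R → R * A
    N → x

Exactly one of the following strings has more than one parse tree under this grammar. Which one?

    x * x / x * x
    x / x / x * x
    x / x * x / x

x * x / x * x: 3 trees
x / x / x * x: 1 tree
x / x * x / x: 1 tree

x * x / x * x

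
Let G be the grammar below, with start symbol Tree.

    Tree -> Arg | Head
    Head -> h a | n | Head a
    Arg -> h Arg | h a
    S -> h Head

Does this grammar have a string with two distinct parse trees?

Witness: h a

Derivation 1: Tree ⇒ Arg ⇒ h a
Derivation 2: Tree ⇒ Head ⇒ h a

Two distinct leftmost derivations for the same string.

Ambiguous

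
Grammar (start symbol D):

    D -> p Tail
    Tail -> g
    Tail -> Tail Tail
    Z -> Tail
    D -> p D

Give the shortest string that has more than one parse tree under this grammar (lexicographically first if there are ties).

length 2: no string has ≥2 trees
length 3: no string has ≥2 trees
length 4: p g g g has 2 parse trees

Two derivations of p g g g:
  D ⇒ p Tail ⇒ p Tail Tail ⇒ p g Tail ⇒ p g Tail Tail ⇒ p g g Tail ⇒ p g g g
  D ⇒ p Tail ⇒ p Tail Tail ⇒ p Tail Tail Tail ⇒ p g Tail Tail ⇒ p g g Tail ⇒ p g g g

p g g g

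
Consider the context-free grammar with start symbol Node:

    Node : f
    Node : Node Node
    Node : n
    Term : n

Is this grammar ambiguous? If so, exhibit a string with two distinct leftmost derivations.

Witness: f f f

Derivation 1: Node ⇒ Node Node ⇒ f Node ⇒ f Node Node ⇒ f f Node ⇒ f f f
Derivation 2: Node ⇒ Node Node ⇒ Node Node Node ⇒ f Node Node ⇒ f f Node ⇒ f f f

Two distinct leftmost derivations for the same string.

Ambiguous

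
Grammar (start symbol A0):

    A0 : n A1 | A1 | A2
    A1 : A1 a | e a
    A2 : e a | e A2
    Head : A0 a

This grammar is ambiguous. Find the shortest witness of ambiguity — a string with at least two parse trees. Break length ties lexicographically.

length 2: e a has 2 parse trees

Two derivations of e a:
  A0 ⇒ A1 ⇒ e a
  A0 ⇒ A2 ⇒ e a

e a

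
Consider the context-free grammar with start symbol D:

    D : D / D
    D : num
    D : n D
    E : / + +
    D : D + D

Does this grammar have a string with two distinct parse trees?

Witness: n num + num

Derivation 1: D ⇒ n D ⇒ n D + D ⇒ n num + D ⇒ n num + num
Derivation 2: D ⇒ D + D ⇒ n D + D ⇒ n num + D ⇒ n num + num

Two distinct leftmost derivations for the same string.

Ambiguous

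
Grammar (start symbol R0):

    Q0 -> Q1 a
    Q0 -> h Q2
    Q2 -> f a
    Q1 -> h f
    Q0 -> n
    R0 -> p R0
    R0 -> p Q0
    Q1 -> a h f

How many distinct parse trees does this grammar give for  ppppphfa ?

2

Parse trees for ppppphfa:
  [R0 p [R0 p [R0 p [R0 p [R0 p [Q0 [Q1 h f] a]]]]]]
  [R0 p [R0 p [R0 p [R0 p [R0 p [Q0 h [Q2 f a]]]]]]]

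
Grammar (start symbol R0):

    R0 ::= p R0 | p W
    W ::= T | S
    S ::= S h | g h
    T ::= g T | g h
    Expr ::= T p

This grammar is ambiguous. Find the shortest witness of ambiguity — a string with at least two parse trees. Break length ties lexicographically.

length 3: p g h has 2 parse trees

Two derivations of p g h:
  R0 ⇒ p W ⇒ p T ⇒ p g h
  R0 ⇒ p W ⇒ p S ⇒ p g h

p g h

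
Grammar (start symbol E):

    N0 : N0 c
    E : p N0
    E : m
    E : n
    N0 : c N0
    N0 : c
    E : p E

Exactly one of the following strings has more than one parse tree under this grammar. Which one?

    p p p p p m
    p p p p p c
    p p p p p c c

p p p p p c c

p p p p p m: 1 tree
p p p p p c: 1 tree
p p p p p c c: 2 trees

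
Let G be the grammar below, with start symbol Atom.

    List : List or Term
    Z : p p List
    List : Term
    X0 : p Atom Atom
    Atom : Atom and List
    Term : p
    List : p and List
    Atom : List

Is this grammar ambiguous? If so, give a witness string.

Witness: p and p

Derivation 1: Atom ⇒ Atom and List ⇒ List and List ⇒ Term and List ⇒ p and List ⇒ p and Term ⇒ p and p
Derivation 2: Atom ⇒ List ⇒ p and List ⇒ p and Term ⇒ p and p

Two distinct leftmost derivations for the same string.

Ambiguous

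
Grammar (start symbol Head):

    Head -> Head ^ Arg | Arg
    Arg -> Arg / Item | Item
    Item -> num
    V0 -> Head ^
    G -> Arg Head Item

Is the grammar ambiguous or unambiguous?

(V0, G are unreachable from Head, so their rules don't affect L(Head).) The grammar is stratified — Head handles '^' (left-recursive), Arg handles '/', Item atoms. Each operator has a fixed associativity and precedence level, so every string has one parse.

Unambiguous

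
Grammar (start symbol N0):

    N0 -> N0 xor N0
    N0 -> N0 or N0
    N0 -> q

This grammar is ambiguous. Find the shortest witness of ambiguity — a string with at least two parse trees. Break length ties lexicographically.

length 1: no string has ≥2 trees
length 3: no string has ≥2 trees
length 5: q or q or q has 2 parse trees

Two derivations of q or q or q:
  N0 ⇒ N0 or N0 ⇒ N0 or N0 or N0 ⇒ q or N0 or N0 ⇒ q or q or N0 ⇒ q or q or q
  N0 ⇒ N0 or N0 ⇒ q or N0 ⇒ q or N0 or N0 ⇒ q or q or N0 ⇒ q or q or q

q or q or q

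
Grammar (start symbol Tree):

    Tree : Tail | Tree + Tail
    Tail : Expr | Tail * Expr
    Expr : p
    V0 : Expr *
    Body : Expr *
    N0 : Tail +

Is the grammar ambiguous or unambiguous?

Unambiguous

(V0, Body, N0 are unreachable from Tree, so their rules don't affect L(Tree).) The grammar is stratified — Tree handles '+' (left-recursive), Tail handles '*', Expr atoms. Each operator has a fixed associativity and precedence level, so every string has one parse.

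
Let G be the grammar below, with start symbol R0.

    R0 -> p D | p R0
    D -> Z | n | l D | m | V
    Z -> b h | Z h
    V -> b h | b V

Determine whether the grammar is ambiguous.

Ambiguous

Witness: p b h

Derivation 1: R0 ⇒ p D ⇒ p Z ⇒ p b h
Derivation 2: R0 ⇒ p D ⇒ p V ⇒ p b h

Two distinct leftmost derivations for the same string.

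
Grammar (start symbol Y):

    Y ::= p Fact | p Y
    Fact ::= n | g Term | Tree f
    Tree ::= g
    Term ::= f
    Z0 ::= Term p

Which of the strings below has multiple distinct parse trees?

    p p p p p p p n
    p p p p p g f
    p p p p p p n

p p p p p g f

p p p p p p p n: 1 tree
p p p p p g f: 2 trees
p p p p p p n: 1 tree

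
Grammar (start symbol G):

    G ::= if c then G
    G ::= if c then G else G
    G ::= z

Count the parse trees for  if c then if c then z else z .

2

Parse trees for if c then if c then z else z:
  [G if c then [G if c then [G z] else [G z]]]
  [G if c then [G if c then [G z]] else [G z]]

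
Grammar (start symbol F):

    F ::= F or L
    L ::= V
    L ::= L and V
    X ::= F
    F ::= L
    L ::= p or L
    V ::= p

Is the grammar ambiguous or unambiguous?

Ambiguous

Witness: p or p

Derivation 1: F ⇒ F or L ⇒ L or L ⇒ V or L ⇒ p or L ⇒ p or V ⇒ p or p
Derivation 2: F ⇒ L ⇒ p or L ⇒ p or V ⇒ p or p

Two distinct leftmost derivations for the same string.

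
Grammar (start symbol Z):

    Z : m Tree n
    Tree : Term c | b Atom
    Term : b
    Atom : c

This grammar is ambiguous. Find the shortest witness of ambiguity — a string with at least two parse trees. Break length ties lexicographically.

m b c n

length 4: m b c n has 2 parse trees

Two derivations of m b c n:
  Z ⇒ m Tree n ⇒ m Term c n ⇒ m b c n
  Z ⇒ m Tree n ⇒ m b Atom n ⇒ m b c n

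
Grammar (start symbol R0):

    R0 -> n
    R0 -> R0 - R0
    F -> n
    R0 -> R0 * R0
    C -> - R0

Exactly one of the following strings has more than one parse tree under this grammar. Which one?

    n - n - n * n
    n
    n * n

n - n - n * n

n - n - n * n: 5 trees
n: 1 tree
n * n: 1 tree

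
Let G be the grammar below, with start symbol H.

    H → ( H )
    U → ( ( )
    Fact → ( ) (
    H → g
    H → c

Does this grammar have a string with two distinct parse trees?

Only H is reachable from H; ignoring the rest: Each string is a nest of matched brackets around a single atom. An opening bracket forces the recursive rule; an atom forces the base rule.

Unambiguous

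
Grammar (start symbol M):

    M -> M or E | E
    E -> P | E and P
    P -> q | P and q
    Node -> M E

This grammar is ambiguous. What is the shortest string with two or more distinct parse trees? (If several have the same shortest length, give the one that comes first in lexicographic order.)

q and q

length 1: no string has ≥2 trees
length 3: q and q has 2 parse trees

Two derivations of q and q:
  M ⇒ E ⇒ P ⇒ P and q ⇒ q and q
  M ⇒ E ⇒ E and P ⇒ P and P ⇒ q and P ⇒ q and q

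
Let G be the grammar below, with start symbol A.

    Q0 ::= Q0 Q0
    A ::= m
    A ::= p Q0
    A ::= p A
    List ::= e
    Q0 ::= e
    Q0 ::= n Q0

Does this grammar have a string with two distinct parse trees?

Ambiguous

Witness: p e e e

Derivation 1: A ⇒ p Q0 ⇒ p Q0 Q0 ⇒ p Q0 Q0 Q0 ⇒ p e Q0 Q0 ⇒ p e e Q0 ⇒ p e e e
Derivation 2: A ⇒ p Q0 ⇒ p Q0 Q0 ⇒ p e Q0 ⇒ p e Q0 Q0 ⇒ p e e Q0 ⇒ p e e e

Two distinct leftmost derivations for the same string.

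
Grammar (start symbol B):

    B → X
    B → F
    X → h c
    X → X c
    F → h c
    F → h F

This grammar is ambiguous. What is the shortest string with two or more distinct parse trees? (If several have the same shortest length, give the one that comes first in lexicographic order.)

h c

length 2: h c has 2 parse trees

Two derivations of h c:
  B ⇒ X ⇒ h c
  B ⇒ F ⇒ h c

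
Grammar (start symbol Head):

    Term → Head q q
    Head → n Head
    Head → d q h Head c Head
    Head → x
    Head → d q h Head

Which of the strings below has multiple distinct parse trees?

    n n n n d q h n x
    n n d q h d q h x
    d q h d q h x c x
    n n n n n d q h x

n n n n d q h n x: 1 tree
n n d q h d q h x: 1 tree
d q h d q h x c x: 2 trees
n n n n n d q h x: 1 tree

d q h d q h x c x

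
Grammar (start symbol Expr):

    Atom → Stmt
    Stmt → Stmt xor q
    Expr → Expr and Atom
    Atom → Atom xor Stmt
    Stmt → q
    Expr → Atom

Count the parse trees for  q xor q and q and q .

2

Parse trees for q xor q and q and q:
  [Expr [Expr [Expr [Atom [Stmt [Stmt q] xor q]]] and [Atom [Stmt q]]] and [Atom [Stmt q]]]
  [Expr [Expr [Expr [Atom [Atom [Stmt q]] xor [Stmt q]]] and [Atom [Stmt q]]] and [Atom [Stmt q]]]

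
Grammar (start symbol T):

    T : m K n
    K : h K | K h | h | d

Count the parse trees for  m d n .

1

Parse trees for m d n:
  [T m [K d] n]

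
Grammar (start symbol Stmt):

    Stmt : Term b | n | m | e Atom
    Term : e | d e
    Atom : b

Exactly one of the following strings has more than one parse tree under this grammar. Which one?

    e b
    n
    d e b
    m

e b

e b: 2 trees
n: 1 tree
d e b: 1 tree
m: 1 tree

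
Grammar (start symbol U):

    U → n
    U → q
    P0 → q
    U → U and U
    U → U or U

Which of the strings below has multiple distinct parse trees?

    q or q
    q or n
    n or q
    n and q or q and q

q or q: 1 tree
q or n: 1 tree
n or q: 1 tree
n and q or q and q: 5 trees

n and q or q and q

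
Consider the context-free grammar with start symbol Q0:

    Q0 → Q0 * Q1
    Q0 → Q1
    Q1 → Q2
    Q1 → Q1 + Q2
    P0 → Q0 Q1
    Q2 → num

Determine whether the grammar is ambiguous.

(P0 is unreachable from Q0, so its rules don't affect L(Q0).) The grammar is stratified — Q0 handles '*' (left-recursive), Q1 handles '+', Q2 atoms. Each operator has a fixed associativity and precedence level, so every string has one parse.

Unambiguous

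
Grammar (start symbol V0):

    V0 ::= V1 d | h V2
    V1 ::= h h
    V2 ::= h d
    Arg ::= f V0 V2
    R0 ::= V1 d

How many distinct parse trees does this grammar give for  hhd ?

2

Parse trees for hhd:
  [V0 [V1 h h] d]
  [V0 h [V2 h d]]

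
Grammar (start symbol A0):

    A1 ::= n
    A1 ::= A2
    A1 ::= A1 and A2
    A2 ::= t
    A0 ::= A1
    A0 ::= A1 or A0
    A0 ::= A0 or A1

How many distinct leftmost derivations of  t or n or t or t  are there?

8

Parse trees for t or n or t or t:
  [A0 [A1 [A2 t]] or [A0 [A1 n] or [A0 [A1 [A2 t]] or [A0 [A1 [A2 t]]]]]]
  [A0 [A1 [A2 t]] or [A0 [A1 n] or [A0 [A0 [A1 [A2 t]]] or [A1 [A2 t]]]]]
  [A0 [A1 [A2 t]] or [A0 [A0 [A1 n] or [A0 [A1 [A2 t]]]] or [A1 [A2 t]]]]
  [A0 [A1 [A2 t]] or [A0 [A0 [A0 [A1 n]] or [A1 [A2 t]]] or [A1 [A2 t]]]]
  [A0 [A0 [A1 [A2 t]] or [A0 [A1 n] or [A0 [A1 [A2 t]]]]] or [A1 [A2 t]]]
  [A0 [A0 [A1 [A2 t]] or [A0 [A0 [A1 n]] or [A1 [A2 t]]]] or [A1 [A2 t]]]
  [A0 [A0 [A0 [A1 [A2 t]] or [A0 [A1 n]]] or [A1 [A2 t]]] or [A1 [A2 t]]]
  [A0 [A0 [A0 [A0 [A1 [A2 t]]] or [A1 n]] or [A1 [A2 t]]] or [A1 [A2 t]]]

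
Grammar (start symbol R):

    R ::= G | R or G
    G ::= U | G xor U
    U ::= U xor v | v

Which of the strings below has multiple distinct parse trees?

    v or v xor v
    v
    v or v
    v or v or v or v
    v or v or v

v or v xor v: 2 trees
v: 1 tree
v or v: 1 tree
v or v or v or v: 1 tree
v or v or v: 1 tree

v or v xor v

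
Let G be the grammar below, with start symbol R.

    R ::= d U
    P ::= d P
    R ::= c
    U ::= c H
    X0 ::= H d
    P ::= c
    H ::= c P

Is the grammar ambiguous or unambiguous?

Unambiguous

(X0 is unreachable from R, so its rules don't affect L(R).) Restricted to the reachable nonterminals, every rule has the form A → t or A → t B, and no two rules for the same A share a first terminal. The grammar encodes a DFA — one run per string.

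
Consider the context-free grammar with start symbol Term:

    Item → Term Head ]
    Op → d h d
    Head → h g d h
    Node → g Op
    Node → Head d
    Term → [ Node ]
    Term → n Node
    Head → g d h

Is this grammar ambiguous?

Witness: n g d h d

Derivation 1: Term ⇒ n Node ⇒ n g Op ⇒ n g d h d
Derivation 2: Term ⇒ n Node ⇒ n Head d ⇒ n g d h d

Two distinct leftmost derivations for the same string.

Ambiguous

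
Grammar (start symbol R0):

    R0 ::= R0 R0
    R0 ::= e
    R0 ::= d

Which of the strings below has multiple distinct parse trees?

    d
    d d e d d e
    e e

d: 1 tree
d d e d d e: 42 trees
e e: 1 tree

d d e d d e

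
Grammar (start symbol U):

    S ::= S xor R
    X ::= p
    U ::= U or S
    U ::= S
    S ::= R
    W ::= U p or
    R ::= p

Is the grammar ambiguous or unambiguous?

Unambiguous

(X, W are unreachable from U, so their rules don't affect L(U).) The grammar is stratified — U handles 'or' (left-recursive), S handles 'xor', R atoms. Each operator has a fixed associativity and precedence level, so every string has one parse.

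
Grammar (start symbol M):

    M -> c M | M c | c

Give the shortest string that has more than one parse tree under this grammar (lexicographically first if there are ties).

c c

length 1: no string has ≥2 trees
length 2: c c has 2 parse trees

Two derivations of c c:
  M ⇒ c M ⇒ c c
  M ⇒ M c ⇒ c c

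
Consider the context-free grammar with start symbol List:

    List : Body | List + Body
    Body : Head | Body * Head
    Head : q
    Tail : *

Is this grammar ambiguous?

Unambiguous

Only List, Body, Head are reachable from List; ignoring the rest: This is a standard precedence ladder (List over Body over Head), with each level left-recursive on its own operator ('+' at List, '*' at Body). That structure is LR(1), hence unambiguous.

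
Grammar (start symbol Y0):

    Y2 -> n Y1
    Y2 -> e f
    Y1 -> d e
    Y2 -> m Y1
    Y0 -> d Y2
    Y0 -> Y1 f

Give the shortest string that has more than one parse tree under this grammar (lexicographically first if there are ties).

length 3: d e f has 2 parse trees

Two derivations of d e f:
  Y0 ⇒ d Y2 ⇒ d e f
  Y0 ⇒ Y1 f ⇒ d e f

d e f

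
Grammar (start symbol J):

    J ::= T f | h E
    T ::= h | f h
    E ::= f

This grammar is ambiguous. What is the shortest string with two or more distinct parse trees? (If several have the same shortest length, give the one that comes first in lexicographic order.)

h f

length 2: h f has 2 parse trees

Two derivations of h f:
  J ⇒ T f ⇒ h f
  J ⇒ h E ⇒ h f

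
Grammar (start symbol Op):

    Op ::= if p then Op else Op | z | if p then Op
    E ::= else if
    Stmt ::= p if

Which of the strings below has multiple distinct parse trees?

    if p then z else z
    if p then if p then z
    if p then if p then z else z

if p then if p then z else z

if p then z else z: 1 tree
if p then if p then z: 1 tree
if p then if p then z else z: 2 trees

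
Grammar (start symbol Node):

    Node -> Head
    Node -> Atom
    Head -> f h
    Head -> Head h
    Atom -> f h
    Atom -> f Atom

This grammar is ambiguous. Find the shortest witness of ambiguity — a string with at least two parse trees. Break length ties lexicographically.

length 2: f h has 2 parse trees

Two derivations of f h:
  Node ⇒ Head ⇒ f h
  Node ⇒ Atom ⇒ f h

f h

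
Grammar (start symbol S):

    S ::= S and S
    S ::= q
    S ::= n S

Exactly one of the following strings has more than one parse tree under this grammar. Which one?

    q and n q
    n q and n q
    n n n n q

q and n q: 1 tree
n q and n q: 2 trees
n n n n q: 1 tree

n q and n q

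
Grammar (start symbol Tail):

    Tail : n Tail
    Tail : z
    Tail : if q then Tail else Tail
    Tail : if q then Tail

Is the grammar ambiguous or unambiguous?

Ambiguous

Witness: if q then if q then z else z

Derivation 1: Tail ⇒ if q then Tail else Tail ⇒ if q then if q then Tail else Tail ⇒ if q then if q then z else Tail ⇒ if q then if q then z else z
Derivation 2: Tail ⇒ if q then Tail ⇒ if q then if q then Tail else Tail ⇒ if q then if q then z else Tail ⇒ if q then if q then z else z

Two distinct leftmost derivations for the same string.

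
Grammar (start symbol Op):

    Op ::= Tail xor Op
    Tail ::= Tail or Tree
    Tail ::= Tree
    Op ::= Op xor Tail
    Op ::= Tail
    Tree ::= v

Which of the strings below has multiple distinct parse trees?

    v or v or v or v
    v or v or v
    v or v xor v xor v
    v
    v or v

v or v xor v xor v

v or v or v or v: 1 tree
v or v or v: 1 tree
v or v xor v xor v: 4 trees
v: 1 tree
v or v: 1 tree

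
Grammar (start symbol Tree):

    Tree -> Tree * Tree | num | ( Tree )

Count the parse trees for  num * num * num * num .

Parse trees for num * num * num * num:
  [Tree [Tree num] * [Tree [Tree num] * [Tree [Tree num] * [Tree num]]]]
  [Tree [Tree num] * [Tree [Tree [Tree num] * [Tree num]] * [Tree num]]]
  [Tree [Tree [Tree num] * [Tree num]] * [Tree [Tree num] * [Tree num]]]
  [Tree [Tree [Tree num] * [Tree [Tree num] * [Tree num]]] * [Tree num]]
  [Tree [Tree [Tree [Tree num] * [Tree num]] * [Tree num]] * [Tree num]]

5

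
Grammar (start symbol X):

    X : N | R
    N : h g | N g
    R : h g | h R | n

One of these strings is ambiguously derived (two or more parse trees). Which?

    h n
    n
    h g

h g

h n: 1 tree
n: 1 tree
h g: 2 trees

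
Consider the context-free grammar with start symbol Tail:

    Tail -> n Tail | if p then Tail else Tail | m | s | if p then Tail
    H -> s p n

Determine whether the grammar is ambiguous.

Ambiguous

Witness: if p then if p then m else m

Derivation 1: Tail ⇒ if p then Tail else Tail ⇒ if p then if p then Tail else Tail ⇒ if p then if p then m else Tail ⇒ if p then if p then m else m
Derivation 2: Tail ⇒ if p then Tail ⇒ if p then if p then Tail else Tail ⇒ if p then if p then m else Tail ⇒ if p then if p then m else m

Two distinct leftmost derivations for the same string.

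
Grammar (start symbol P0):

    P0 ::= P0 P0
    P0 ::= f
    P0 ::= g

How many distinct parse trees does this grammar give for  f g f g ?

5

Parse trees for f g f g:
  [P0 [P0 f] [P0 [P0 g] [P0 [P0 f] [P0 g]]]]
  [P0 [P0 f] [P0 [P0 [P0 g] [P0 f]] [P0 g]]]
  [P0 [P0 [P0 f] [P0 g]] [P0 [P0 f] [P0 g]]]
  [P0 [P0 [P0 f] [P0 [P0 g] [P0 f]]] [P0 g]]
  [P0 [P0 [P0 [P0 f] [P0 g]] [P0 f]] [P0 g]]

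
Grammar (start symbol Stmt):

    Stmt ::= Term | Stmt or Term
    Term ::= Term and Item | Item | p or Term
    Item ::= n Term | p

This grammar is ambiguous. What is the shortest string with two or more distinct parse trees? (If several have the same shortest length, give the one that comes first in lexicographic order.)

p or p

length 1: no string has ≥2 trees
length 2: no string has ≥2 trees
length 3: p or p has 2 parse trees

Two derivations of p or p:
  Stmt ⇒ Term ⇒ p or Term ⇒ p or Item ⇒ p or p
  Stmt ⇒ Stmt or Term ⇒ Term or Term ⇒ Item or Term ⇒ p or Term ⇒ p or Item ⇒ p or p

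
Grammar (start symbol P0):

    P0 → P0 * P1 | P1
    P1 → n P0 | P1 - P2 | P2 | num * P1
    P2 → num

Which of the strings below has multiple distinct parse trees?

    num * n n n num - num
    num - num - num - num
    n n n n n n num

num * n n n num - num: 9 trees
num - num - num - num: 1 tree
n n n n n n num: 1 tree

num * n n n num - num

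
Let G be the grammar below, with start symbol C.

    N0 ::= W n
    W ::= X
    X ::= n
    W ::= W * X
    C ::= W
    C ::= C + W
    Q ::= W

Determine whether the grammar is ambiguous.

(Q, N0 are unreachable from C, so their rules don't affect L(C).) The grammar is stratified — C handles '+' (left-recursive), W handles '*', X atoms. Each operator has a fixed associativity and precedence level, so every string has one parse.

Unambiguous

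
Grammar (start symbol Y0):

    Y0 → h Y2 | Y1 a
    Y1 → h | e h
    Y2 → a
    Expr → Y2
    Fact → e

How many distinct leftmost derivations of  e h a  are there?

Parse trees for e h a:
  [Y0 [Y1 e h] a]

1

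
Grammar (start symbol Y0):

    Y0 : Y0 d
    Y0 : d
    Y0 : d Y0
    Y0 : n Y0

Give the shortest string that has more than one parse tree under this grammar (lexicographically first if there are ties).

length 1: no string has ≥2 trees
length 2: d d has 2 parse trees

Two derivations of d d:
  Y0 ⇒ Y0 d ⇒ d d
  Y0 ⇒ d Y0 ⇒ d d

d d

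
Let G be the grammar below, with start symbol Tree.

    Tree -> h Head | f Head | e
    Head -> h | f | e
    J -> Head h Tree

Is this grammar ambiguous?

(J is unreachable from Tree, so its rules don't affect L(Tree).) The reachable rules are right-linear with at most one rule per (nonterminal, next-terminal) pair. Each input token forces the next rule, so parsing is deterministic.

Unambiguous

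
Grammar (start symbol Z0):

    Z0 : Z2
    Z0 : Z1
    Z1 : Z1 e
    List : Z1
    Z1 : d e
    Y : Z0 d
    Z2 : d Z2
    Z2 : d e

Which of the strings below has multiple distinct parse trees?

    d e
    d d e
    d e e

d e: 2 trees
d d e: 1 tree
d e e: 1 tree

d e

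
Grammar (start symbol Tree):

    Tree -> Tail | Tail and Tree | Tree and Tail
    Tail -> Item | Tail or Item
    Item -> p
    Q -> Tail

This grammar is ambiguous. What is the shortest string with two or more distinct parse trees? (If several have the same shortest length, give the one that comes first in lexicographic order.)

p and p

length 1: no string has ≥2 trees
length 3: p and p has 2 parse trees

Two derivations of p and p:
  Tree ⇒ Tail and Tree ⇒ Item and Tree ⇒ p and Tree ⇒ p and Tail ⇒ p and Item ⇒ p and p
  Tree ⇒ Tree and Tail ⇒ Tail and Tail ⇒ Item and Tail ⇒ p and Tail ⇒ p and Item ⇒ p and p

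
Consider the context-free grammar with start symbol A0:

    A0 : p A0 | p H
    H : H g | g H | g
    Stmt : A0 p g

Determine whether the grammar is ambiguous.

Witness: p g g

Derivation 1: A0 ⇒ p H ⇒ p H g ⇒ p g g
Derivation 2: A0 ⇒ p H ⇒ p g H ⇒ p g g

Two distinct leftmost derivations for the same string.

Ambiguous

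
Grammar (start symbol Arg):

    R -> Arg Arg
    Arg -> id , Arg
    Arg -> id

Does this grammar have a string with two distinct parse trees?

Unambiguous

(R is unreachable from Arg, so its rules don't affect L(Arg).) Right-recursive list with a separator: after each atom, whether the separator follows determines the rule. One parse per string.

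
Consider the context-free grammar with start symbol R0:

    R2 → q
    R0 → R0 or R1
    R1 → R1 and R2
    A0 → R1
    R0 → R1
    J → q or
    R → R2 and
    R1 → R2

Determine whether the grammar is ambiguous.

Only R0, R1, R2 are reachable from R0; ignoring the rest: The grammar is stratified — R0 handles 'or' (left-recursive), R1 handles 'and', R2 atoms. Each operator has a fixed associativity and precedence level, so every string has one parse.

Unambiguous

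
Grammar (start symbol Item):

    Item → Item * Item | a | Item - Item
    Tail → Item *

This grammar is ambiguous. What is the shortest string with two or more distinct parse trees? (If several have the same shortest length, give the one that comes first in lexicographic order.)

length 1: no string has ≥2 trees
length 3: no string has ≥2 trees
length 5: a * a * a has 2 parse trees

Two derivations of a * a * a:
  Item ⇒ Item * Item ⇒ Item * Item * Item ⇒ a * Item * Item ⇒ a * a * Item ⇒ a * a * a
  Item ⇒ Item * Item ⇒ a * Item ⇒ a * Item * Item ⇒ a * a * Item ⇒ a * a * a

a * a * a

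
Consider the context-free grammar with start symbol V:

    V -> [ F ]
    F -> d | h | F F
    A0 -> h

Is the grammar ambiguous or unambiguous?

Ambiguous

Witness: [ d d d ]

Derivation 1: V ⇒ [ F ] ⇒ [ F F ] ⇒ [ d F ] ⇒ [ d F F ] ⇒ [ d d F ] ⇒ [ d d d ]
Derivation 2: V ⇒ [ F ] ⇒ [ F F ] ⇒ [ F F F ] ⇒ [ d F F ] ⇒ [ d d F ] ⇒ [ d d d ]

Two distinct leftmost derivations for the same string.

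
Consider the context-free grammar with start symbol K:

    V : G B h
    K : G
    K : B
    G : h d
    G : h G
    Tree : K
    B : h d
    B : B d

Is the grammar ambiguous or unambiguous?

Witness: h d

Derivation 1: K ⇒ G ⇒ h d
Derivation 2: K ⇒ B ⇒ h d

Two distinct leftmost derivations for the same string.

Ambiguous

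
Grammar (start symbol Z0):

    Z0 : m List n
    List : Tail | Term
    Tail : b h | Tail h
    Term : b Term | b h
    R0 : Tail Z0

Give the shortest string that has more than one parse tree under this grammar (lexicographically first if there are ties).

m b h n

length 4: m b h n has 2 parse trees

Two derivations of m b h n:
  Z0 ⇒ m List n ⇒ m Tail n ⇒ m b h n
  Z0 ⇒ m List n ⇒ m Term n ⇒ m b h n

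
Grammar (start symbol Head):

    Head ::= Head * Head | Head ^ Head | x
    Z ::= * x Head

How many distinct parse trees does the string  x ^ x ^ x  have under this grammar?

2

Parse trees for x ^ x ^ x:
  [Head [Head x] ^ [Head [Head x] ^ [Head x]]]
  [Head [Head [Head x] ^ [Head x]] ^ [Head x]]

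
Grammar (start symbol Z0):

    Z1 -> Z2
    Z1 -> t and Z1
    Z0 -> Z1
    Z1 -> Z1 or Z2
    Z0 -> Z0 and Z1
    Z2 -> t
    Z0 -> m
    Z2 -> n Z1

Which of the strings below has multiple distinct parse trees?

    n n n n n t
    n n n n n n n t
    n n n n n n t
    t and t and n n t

n n n n n t: 1 tree
n n n n n n n t: 1 tree
n n n n n n t: 1 tree
t and t and n n t: 4 trees

t and t and n n t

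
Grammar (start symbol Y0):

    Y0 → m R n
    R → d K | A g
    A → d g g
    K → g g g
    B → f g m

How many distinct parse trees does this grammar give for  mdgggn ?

Parse trees for mdgggn:
  [Y0 m [R d [K g g g]] n]
  [Y0 m [R [A d g g] g] n]

2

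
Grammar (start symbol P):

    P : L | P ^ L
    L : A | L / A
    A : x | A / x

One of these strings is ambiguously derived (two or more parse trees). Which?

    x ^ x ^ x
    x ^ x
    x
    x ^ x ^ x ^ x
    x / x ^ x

x ^ x ^ x: 1 tree
x ^ x: 1 tree
x: 1 tree
x ^ x ^ x ^ x: 1 tree
x / x ^ x: 2 trees

x / x ^ x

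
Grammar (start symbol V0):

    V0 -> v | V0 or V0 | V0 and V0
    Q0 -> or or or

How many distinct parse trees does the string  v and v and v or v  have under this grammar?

Parse trees for v and v and v or v:
  [V0 [V0 [V0 v] and [V0 [V0 v] and [V0 v]]] or [V0 v]]
  [V0 [V0 [V0 [V0 v] and [V0 v]] and [V0 v]] or [V0 v]]
  [V0 [V0 v] and [V0 [V0 [V0 v] and [V0 v]] or [V0 v]]]
  [V0 [V0 v] and [V0 [V0 v] and [V0 [V0 v] or [V0 v]]]]
  [V0 [V0 [V0 v] and [V0 v]] and [V0 [V0 v] or [V0 v]]]

5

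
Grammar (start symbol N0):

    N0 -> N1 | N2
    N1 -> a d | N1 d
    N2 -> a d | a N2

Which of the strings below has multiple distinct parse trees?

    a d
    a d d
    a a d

a d

a d: 2 trees
a d d: 1 tree
a a d: 1 tree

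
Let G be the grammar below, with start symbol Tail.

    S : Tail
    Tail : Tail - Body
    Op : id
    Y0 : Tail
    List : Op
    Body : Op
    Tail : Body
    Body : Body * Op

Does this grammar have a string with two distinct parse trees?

(List, S, Y0 are unreachable from Tail, so their rules don't affect L(Tail).) Tail → Tail - Body | Body  ;  Body → Body * Op | Op  — a left-associative chain with Op at the bottom. Each string factors uniquely by precedence.

Unambiguous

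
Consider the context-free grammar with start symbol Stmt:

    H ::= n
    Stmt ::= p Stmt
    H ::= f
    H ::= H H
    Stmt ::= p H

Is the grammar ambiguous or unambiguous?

Witness: p f f f

Derivation 1: Stmt ⇒ p H ⇒ p H H ⇒ p f H ⇒ p f H H ⇒ p f f H ⇒ p f f f
Derivation 2: Stmt ⇒ p H ⇒ p H H ⇒ p H H H ⇒ p f H H ⇒ p f f H ⇒ p f f f

Two distinct leftmost derivations for the same string.

Ambiguous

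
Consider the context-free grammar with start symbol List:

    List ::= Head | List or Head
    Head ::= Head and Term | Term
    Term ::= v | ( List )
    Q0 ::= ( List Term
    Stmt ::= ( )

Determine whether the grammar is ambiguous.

Unambiguous

(Q0, Stmt are unreachable from List, so their rules don't affect L(List).) The grammar is stratified — List handles 'or' (left-recursive), Head handles 'and', Term atoms. Each operator has a fixed associativity and precedence level, so every string has one parse.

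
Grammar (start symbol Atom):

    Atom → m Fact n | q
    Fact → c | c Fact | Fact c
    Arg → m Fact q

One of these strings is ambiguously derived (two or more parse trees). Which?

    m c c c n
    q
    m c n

m c c c n: 4 trees
q: 1 tree
m c n: 1 tree

m c c c n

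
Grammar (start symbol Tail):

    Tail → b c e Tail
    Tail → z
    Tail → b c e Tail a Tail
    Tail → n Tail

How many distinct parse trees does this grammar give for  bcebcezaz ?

Parse trees for bcebcezaz:
  [Tail b c e [Tail b c e [Tail z] a [Tail z]]]
  [Tail b c e [Tail b c e [Tail z]] a [Tail z]]

2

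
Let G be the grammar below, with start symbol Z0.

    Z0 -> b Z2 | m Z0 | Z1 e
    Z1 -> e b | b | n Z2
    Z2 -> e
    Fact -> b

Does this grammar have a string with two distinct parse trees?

Witness: b e

Derivation 1: Z0 ⇒ b Z2 ⇒ b e
Derivation 2: Z0 ⇒ Z1 e ⇒ b e

Two distinct leftmost derivations for the same string.

Ambiguous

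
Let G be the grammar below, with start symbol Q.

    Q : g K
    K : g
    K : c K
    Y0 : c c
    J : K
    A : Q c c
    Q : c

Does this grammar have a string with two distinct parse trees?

Only Q, K are reachable from Q; ignoring the rest: Each reachable nonterminal has at most one production per leading terminal, and all productions are right-linear; the derivation is determined token-by-token.

Unambiguous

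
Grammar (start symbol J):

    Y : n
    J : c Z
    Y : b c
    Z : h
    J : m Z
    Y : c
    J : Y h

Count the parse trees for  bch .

Parse trees for bch:
  [J [Y b c] h]

1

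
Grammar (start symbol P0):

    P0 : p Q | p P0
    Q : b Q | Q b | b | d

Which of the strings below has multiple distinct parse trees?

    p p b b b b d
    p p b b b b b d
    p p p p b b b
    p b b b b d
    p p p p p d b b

p p p p b b b

p p b b b b d: 1 tree
p p b b b b b d: 1 tree
p p p p b b b: 4 trees
p b b b b d: 1 tree
p p p p p d b b: 1 tree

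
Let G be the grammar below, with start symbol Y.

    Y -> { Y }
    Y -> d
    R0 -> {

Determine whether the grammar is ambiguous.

Unambiguous

(R0 is unreachable from Y, so its rules don't affect L(Y).) Each string is a nest of matched brackets around a single atom. An opening bracket forces the recursive rule; an atom forces the base rule.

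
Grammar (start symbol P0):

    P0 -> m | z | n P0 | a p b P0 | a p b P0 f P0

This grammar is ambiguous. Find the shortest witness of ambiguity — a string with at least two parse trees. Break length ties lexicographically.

length 1: no string has ≥2 trees
length 2: no string has ≥2 trees
length 3: no string has ≥2 trees
length 4: no string has ≥2 trees
length 5: no string has ≥2 trees
length 6: no string has ≥2 trees
length 7: no string has ≥2 trees
length 8: no string has ≥2 trees
length 9: a p b a p b m f m has 2 parse trees

Two derivations of a p b a p b m f m:
  P0 ⇒ a p b P0 ⇒ a p b a p b P0 f P0 ⇒ a p b a p b m f P0 ⇒ a p b a p b m f m
  P0 ⇒ a p b P0 f P0 ⇒ a p b a p b P0 f P0 ⇒ a p b a p b m f P0 ⇒ a p b a p b m f m

a p b a p b m f m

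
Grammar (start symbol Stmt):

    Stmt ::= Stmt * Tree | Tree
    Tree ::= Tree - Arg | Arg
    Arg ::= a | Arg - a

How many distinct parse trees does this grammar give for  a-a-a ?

4

Parse trees for a-a-a:
  [Stmt [Tree [Tree [Arg a]] - [Arg [Arg a] - a]]]
  [Stmt [Tree [Tree [Tree [Arg a]] - [Arg a]] - [Arg a]]]
  [Stmt [Tree [Tree [Arg [Arg a] - a]] - [Arg a]]]
  [Stmt [Tree [Arg [Arg [Arg a] - a] - a]]]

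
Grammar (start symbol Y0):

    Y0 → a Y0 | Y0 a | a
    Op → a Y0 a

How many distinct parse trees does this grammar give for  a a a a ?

Parse trees for a a a a:
  [Y0 a [Y0 a [Y0 a [Y0 a]]]]
  [Y0 a [Y0 a [Y0 [Y0 a] a]]]
  [Y0 a [Y0 [Y0 a [Y0 a]] a]]
  [Y0 a [Y0 [Y0 [Y0 a] a] a]]
  [Y0 [Y0 a [Y0 a [Y0 a]]] a]
  [Y0 [Y0 a [Y0 [Y0 a] a]] a]
  [Y0 [Y0 [Y0 a [Y0 a]] a] a]
  [Y0 [Y0 [Y0 [Y0 a] a] a] a]

8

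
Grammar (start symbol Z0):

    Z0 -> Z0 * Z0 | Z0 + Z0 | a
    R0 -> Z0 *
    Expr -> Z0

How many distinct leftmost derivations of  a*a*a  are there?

Parse trees for a*a*a:
  [Z0 [Z0 a] * [Z0 [Z0 a] * [Z0 a]]]
  [Z0 [Z0 [Z0 a] * [Z0 a]] * [Z0 a]]

2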